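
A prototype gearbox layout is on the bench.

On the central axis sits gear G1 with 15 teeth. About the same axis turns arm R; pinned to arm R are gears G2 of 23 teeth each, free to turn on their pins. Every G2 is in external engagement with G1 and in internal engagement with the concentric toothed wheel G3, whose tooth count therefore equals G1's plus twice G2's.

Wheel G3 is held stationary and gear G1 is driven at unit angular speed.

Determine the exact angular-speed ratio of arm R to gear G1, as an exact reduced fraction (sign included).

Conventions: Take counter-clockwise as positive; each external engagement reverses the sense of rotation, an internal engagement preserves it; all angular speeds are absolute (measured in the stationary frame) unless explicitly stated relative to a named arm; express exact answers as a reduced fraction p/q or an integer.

recognized (axles ride arm R): planetary set, 15/23/61 teeth
ring teeth: 15 + 2·23 = 61
15(ω_sun−ω_arm) = −61(ω_ring−ω_arm),  ω_ring = 0, ω_sun = 1
15(1−ω_arm) = −61(0−ω_arm)  ⇒  76·ω_arm = 15  ⇒  ω_arm = 15/76
ω_out/ω_in = 15/76

15/76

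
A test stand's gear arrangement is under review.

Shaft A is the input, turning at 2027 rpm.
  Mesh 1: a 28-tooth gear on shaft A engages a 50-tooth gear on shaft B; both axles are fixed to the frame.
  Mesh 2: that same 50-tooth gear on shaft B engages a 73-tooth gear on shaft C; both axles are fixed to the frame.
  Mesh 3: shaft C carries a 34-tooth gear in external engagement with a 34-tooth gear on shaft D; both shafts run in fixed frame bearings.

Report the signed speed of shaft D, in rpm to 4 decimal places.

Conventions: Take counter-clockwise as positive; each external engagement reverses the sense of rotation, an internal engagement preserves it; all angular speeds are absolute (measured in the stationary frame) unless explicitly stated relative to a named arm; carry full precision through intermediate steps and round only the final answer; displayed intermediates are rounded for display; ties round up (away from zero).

-777.4795 rpm

topology: fixed-axis compound train — 3 meshes, A→D
mesh 1 [28T→50T]: ω = 2027.0000×28/50 = 1135.1200 rpm, sense flips to −
mesh 2 [50T→73T]: ω = 1135.1200×50/73 = 777.4795 rpm, sense flips to +
mesh 3 [34T→34T]: ω = 777.4795×34/34 = 777.4795 rpm, sense flips to −
signed output speed = -777.4795 rpm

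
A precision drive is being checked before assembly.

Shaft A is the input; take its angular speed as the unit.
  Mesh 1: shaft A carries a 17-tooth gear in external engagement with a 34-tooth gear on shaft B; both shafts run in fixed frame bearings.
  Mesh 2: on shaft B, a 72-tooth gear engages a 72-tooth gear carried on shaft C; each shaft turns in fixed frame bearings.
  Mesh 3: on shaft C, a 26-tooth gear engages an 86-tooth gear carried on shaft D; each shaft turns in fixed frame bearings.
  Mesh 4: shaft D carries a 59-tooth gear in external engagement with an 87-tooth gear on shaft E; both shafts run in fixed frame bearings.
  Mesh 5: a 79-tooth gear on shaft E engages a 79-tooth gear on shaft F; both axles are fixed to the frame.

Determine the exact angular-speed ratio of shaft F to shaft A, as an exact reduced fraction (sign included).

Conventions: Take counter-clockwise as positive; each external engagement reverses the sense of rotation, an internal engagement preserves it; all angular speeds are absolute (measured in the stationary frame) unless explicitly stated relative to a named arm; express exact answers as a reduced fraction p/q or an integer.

-767/7482

class = fixed-axis compound train [5 meshes; 5 ratios multiply, 5 sense flips]
mesh 1 [17T→34T]: running ratio 1/2, sense −
mesh 2 [72T→72T]: running ratio 1/2, sense +
mesh 3 [26T→86T]: running ratio 13/86, sense −
mesh 4 [59T→87T]: running ratio 767/7482, sense +
mesh 5 [79T→79T]: running ratio 767/7482, sense −
ω_out/ω_in = -767/7482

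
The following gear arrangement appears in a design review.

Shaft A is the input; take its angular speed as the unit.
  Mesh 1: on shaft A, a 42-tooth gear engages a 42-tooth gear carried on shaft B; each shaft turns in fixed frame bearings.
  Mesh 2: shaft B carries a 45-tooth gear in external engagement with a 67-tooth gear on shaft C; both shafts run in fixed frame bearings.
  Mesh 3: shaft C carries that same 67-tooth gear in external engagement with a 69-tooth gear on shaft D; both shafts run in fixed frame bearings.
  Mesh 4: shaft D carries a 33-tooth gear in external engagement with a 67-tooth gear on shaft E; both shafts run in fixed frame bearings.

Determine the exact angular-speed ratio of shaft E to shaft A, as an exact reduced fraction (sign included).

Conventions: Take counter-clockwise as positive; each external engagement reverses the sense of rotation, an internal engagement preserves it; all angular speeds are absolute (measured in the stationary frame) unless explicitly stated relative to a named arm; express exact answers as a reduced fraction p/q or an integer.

class = fixed-axis compound train [4 meshes; 4 ratios multiply, 4 sense flips]
mesh 1 [42T→42T]: running ratio 1, sense −
mesh 2 [45T→67T]: running ratio 45/67, sense +
mesh 3 [67T→69T]: running ratio 15/23, sense −
mesh 4 [33T→67T]: running ratio 495/1541, sense +
ω_out/ω_in = 495/1541

495/1541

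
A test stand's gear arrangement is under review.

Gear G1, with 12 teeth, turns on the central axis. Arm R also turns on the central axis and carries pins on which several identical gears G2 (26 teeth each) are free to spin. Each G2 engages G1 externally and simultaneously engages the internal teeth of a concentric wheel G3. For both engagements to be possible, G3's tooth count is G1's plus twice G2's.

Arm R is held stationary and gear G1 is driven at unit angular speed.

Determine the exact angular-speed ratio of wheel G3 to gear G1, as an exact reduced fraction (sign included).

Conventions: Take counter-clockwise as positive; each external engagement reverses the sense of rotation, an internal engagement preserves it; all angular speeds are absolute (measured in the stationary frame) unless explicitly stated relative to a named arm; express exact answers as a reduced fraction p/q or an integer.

-3/16

planetary set (12T centre, 26T on arm, 64T internal) — Willis relation
ring teeth: 12 + 2·26 = 64
12(ω_sun−ω_arm) = −64(ω_ring−ω_arm),  ω_arm = 0, ω_sun = 1
ω_ring = 0 − (12/64)(1−0) = -3/16
ω_out/ω_in = -3/16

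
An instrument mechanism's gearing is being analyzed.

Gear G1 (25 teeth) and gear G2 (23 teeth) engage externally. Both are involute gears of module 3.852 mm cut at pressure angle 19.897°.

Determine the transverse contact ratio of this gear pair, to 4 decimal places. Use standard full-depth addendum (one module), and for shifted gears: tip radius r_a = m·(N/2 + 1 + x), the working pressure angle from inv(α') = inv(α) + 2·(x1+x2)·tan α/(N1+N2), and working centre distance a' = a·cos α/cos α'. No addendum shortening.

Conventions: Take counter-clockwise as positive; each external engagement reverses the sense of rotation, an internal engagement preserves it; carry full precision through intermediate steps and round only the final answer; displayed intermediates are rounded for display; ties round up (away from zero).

single-mesh involute tooth geometry (25T engaging 23T at module 3.852)
base radii: r_b1 = 45.275731, r_b2 = 41.653673
tip radii: r_a1 = 52.002000, r_a2 = 48.150000
no profile shift: α' = α, a' = a
action lengths: √(r_a1²−r_b1²) = 25.579604, √(r_a2²−r_b2²) = 24.153551
base pitch p_b = π·m·cos α = 11.379032
CR = (25.579604 + 24.153551 − 92.448000·sin 19.89700°)/11.379032 = 1.605611
contact ratio ≈ 1.6056

1.6056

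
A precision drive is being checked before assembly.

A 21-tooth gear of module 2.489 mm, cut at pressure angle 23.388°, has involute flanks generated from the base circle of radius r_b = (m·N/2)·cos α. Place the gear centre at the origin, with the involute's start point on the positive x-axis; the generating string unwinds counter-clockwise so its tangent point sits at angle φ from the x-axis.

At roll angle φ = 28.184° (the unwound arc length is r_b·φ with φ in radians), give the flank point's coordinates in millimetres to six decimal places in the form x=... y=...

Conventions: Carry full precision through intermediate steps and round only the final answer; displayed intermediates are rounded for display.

single-mesh involute tooth geometry (21T wheel at module 2.489)
pitch radius r_p = m·N/2 = 2.489·21/2 = 26.134500
base radius r_b = r_p·cos α = 26.134500·cos 23.388° = 23.987232
roll angle φ = 28.184° = 0.49190360 rad
x = r_b·(cos φ + φ·sin φ) = 26.716108
y = r_b·(sin φ − φ·cos φ) = 0.928867

x=26.716108 y=0.928867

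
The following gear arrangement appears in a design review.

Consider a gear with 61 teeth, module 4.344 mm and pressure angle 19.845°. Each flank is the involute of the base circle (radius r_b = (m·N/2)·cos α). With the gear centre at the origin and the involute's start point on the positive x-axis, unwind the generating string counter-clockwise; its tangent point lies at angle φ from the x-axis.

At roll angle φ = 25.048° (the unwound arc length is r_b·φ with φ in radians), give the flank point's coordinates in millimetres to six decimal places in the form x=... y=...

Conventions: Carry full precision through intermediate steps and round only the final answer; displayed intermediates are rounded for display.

x=135.969813 y=3.404932

recognized (one wheel, involute flank): single-mesh tooth geometry, m = 4.344, N = 61
pitch radius r_p = m·N/2 = 4.344·61/2 = 132.492000
base radius r_b = r_p·cos α = 132.492000·cos 19.845° = 124.623888
roll angle φ = 25.048° = 0.43717007 rad
x = r_b·(cos φ + φ·sin φ) = 135.969813
y = r_b·(sin φ − φ·cos φ) = 3.404932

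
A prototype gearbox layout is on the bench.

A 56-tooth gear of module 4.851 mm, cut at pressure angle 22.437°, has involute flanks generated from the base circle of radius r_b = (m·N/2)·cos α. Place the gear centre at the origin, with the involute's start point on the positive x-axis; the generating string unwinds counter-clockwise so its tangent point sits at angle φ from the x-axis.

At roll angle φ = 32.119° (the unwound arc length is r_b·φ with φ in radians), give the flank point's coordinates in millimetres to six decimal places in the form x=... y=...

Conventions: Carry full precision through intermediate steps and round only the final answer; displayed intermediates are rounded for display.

x=143.749394 y=7.143144

single-mesh involute tooth geometry (56T wheel at module 4.851)
pitch radius r_p = m·N/2 = 4.851·56/2 = 135.828000
base radius r_b = r_p·cos α = 135.828000·cos 22.437° = 125.545787
roll angle φ = 32.119° = 0.56058230 rad
x = r_b·(cos φ + φ·sin φ) = 143.749394
y = r_b·(sin φ − φ·cos φ) = 7.143144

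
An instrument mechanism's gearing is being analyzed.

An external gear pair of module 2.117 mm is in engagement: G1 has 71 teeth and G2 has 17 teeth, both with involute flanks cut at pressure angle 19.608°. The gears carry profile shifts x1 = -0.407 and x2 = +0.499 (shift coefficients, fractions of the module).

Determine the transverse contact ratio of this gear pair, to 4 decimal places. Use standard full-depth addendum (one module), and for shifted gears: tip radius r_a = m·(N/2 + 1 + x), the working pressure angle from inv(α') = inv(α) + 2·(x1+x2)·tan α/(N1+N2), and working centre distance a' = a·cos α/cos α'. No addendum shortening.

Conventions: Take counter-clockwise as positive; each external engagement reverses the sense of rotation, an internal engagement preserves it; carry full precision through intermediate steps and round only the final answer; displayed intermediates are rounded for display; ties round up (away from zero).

1.5314

single-mesh involute tooth geometry (71T engaging 17T at module 2.117)
base radii: r_b1 = 70.795394, r_b2 = 16.951010
tip radii: r_a1 = 76.408881, r_a2 = 21.167883
inv(α') = inv(19.608°) + 2·(-0.407+0.499)·tan α/(71+17) = 0.01476203  ⇒  α' = 19.93822°
a' = a·cos α / cos α' = 93.1480·cos 19.608°/cos 19.93822° = 93.341197
action lengths: √(r_a1²−r_b1²) = 28.745944, √(r_a2²−r_b2²) = 12.678428
base pitch p_b = π·m·cos α = 6.265079
CR = (28.745944 + 12.678428 − 93.341197·sin 19.93822°)/6.265079 = 1.531408
contact ratio ≈ 1.5314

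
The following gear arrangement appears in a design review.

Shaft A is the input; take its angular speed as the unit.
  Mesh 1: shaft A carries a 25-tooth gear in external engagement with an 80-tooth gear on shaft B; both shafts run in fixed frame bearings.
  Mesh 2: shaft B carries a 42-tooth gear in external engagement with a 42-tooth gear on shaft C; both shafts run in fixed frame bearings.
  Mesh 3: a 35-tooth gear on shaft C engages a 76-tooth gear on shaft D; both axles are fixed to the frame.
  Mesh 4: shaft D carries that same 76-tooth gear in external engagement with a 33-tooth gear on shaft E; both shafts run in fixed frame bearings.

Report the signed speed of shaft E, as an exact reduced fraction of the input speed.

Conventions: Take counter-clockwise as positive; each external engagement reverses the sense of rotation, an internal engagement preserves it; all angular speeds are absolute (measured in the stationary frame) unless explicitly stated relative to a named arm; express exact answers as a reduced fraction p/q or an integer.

175/528

4-mesh fixed-axis compound train (all bearings frame-fixed)
mesh 1 [25T→80T]: |ω|/ω_in = 1×25/80 = 5/16, sense flips to −
mesh 2 [42T→42T]: |ω|/ω_in = (5/16)×42/42 = 5/16, sense flips to +
mesh 3 [35T→76T]: |ω|/ω_in = (5/16)×35/76 = 175/1216, sense flips to −
mesh 4 [76T→33T]: |ω|/ω_in = (175/1216)×76/33 = 175/528, sense flips to +
signed output speed (× input speed) = 175/528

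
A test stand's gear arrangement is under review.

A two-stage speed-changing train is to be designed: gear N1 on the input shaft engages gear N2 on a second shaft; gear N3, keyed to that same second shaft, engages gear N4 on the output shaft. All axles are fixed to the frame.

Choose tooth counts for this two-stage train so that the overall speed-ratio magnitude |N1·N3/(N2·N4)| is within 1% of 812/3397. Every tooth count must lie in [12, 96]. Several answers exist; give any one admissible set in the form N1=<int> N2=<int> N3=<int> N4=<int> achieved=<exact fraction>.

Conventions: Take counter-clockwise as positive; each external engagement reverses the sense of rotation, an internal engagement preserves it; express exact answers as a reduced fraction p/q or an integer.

2-stage fixed-axis compound train for ratio 812/3397
target = 812/3397 in lowest terms: an exact hit needs N1·N3 = k·812 and N2·N4 = k·3397 for one integer k, every count in [12, 96]; additionally prefer no 1:1 stage (N1 ≠ N2, N3 ≠ N4)
k = 1: N1·N3 = 812 = 14·58, N2·N4 = 3397 = 43·79
achieved = 14·58/(43·79) = 812/3397; |achieved − target| = 0 ≤ 203/84925 ✓

N1=14 N2=43 N3=58 N4=79 achieved=812/3397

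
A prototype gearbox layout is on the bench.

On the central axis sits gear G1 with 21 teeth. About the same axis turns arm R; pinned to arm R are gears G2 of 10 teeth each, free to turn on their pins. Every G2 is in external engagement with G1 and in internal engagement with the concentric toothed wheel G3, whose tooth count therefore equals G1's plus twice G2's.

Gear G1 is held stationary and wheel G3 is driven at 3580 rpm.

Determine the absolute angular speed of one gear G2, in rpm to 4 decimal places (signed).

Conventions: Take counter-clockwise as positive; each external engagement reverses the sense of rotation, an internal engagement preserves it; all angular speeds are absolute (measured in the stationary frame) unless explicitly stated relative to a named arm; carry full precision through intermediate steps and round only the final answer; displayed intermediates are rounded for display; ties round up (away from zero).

recognized (axles ride arm R): planetary set, 21/10/41 teeth
normalise by the input: solve with ω_ring = 1, then scale by 3580 rpm
ring teeth: 21 + 2·10 = 41
21(ω_sun−ω_arm) = −41(ω_ring−ω_arm),  ω_sun = 0, ω_ring = 1
21(0−ω_arm) = −41(1−ω_arm)  ⇒  62·ω_arm = 41  ⇒  ω_arm = 41/62
sun–planet mesh: 21·(0−41/62) = −10·(ω_p−ω_arm)  ⇒  ω_p−ω_arm = 861/620
ω_p = 41/62 + 861/620 = 41/20
scale: ω_p = 41/20 × 3580 rpm = +7339.0000 rpm

+7339.0000 rpm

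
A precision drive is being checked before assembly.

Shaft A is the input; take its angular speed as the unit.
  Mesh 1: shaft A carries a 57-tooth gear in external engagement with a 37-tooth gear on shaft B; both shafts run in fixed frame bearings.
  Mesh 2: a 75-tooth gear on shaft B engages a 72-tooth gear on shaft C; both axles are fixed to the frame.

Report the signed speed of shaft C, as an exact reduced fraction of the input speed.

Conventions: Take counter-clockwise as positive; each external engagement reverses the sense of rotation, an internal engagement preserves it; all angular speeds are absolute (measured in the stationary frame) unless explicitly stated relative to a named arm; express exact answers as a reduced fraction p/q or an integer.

475/296

2-mesh fixed-axis compound train (all bearings frame-fixed)
mesh 1 [57T→37T]: |ω|/ω_in = 1×57/37 = 57/37, sense flips to −
mesh 2 [75T→72T]: |ω|/ω_in = (57/37)×75/72 = 475/296, sense flips to +
signed output speed (× input speed) = 475/296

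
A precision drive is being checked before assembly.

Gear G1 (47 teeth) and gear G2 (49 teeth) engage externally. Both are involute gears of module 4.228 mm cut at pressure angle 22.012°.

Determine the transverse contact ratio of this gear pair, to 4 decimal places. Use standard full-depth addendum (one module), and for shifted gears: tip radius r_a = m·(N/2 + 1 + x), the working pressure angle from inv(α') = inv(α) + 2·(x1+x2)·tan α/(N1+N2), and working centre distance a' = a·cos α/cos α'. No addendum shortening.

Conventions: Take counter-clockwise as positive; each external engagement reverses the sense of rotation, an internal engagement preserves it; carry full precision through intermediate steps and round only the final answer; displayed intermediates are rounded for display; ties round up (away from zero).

1.6499

recognized (one external pair, fixed centres): single-mesh tooth geometry, m = 4.228, N1 = 47, N2 = 49
base radii: r_b1 = 92.115336, r_b2 = 96.035138
tip radii: r_a1 = 103.586000, r_a2 = 107.814000
no profile shift: α' = α, a' = a
action lengths: √(r_a1²−r_b1²) = 47.379576, √(r_a2²−r_b2²) = 49.001132
base pitch p_b = π·m·cos α = 12.314420
CR = (47.379576 + 49.001132 − 202.944000·sin 22.01200°)/12.314420 = 1.649866
contact ratio ≈ 1.6499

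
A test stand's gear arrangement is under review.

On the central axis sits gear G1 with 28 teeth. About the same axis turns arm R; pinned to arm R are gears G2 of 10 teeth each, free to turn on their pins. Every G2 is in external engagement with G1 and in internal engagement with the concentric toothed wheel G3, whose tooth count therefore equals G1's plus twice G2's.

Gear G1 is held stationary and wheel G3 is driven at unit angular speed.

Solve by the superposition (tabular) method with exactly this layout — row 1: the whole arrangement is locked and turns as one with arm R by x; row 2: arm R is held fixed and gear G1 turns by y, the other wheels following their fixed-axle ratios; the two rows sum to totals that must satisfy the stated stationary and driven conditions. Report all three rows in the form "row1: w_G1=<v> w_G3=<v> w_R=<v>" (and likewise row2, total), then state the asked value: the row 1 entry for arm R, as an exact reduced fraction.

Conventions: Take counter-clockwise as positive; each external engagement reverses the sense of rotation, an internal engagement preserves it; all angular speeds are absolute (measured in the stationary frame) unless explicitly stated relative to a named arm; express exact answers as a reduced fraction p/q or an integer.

row1: w_G1=12/19 w_G3=12/19 w_R=12/19
row2: w_G1=-12/19 w_G3=7/19 w_R=0
total: w_G1=0 w_G3=1 w_R=12/19
asked value: 12/19

topology: planetary set — G1 28T / G2 10T / G3 48T, arm = carrier (Willis)
row 1 (train locked, turned with arm): all members turn x
row 2 (arm held, sun turns y): ω_ring = −(28/48)·y, ω_arm = 0
boundary: total ω_sun = x + y = 0 and total ω_ring = x − (28/48)·y = 1  ⇒  y = -12/19, x = 12/19
row 2 ring = −(28/48)·(-12/19) = 7/19
totals (row 1 + row 2): sun 12/19 + (-12/19) = 0, ring 12/19 + 7/19 = 1, arm 12/19 + 0 = 12/19
asked cell (row1, arm) = 12/19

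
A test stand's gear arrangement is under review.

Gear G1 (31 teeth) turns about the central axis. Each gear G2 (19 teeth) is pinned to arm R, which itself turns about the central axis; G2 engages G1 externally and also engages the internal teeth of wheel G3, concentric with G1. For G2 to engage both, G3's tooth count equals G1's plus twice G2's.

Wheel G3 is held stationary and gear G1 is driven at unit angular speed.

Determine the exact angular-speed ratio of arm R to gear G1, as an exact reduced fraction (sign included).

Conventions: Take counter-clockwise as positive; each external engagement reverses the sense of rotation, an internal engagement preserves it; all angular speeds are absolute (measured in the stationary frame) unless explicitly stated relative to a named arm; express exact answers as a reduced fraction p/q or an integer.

planetary set (31T centre, 19T on arm, 69T internal) — Willis relation
ring teeth: 31 + 2·19 = 69
31(ω_sun−ω_arm) = −69(ω_ring−ω_arm),  ω_ring = 0, ω_sun = 1
31(1−ω_arm) = −69(0−ω_arm)  ⇒  100·ω_arm = 31  ⇒  ω_arm = 31/100
ω_out/ω_in = 31/100

31/100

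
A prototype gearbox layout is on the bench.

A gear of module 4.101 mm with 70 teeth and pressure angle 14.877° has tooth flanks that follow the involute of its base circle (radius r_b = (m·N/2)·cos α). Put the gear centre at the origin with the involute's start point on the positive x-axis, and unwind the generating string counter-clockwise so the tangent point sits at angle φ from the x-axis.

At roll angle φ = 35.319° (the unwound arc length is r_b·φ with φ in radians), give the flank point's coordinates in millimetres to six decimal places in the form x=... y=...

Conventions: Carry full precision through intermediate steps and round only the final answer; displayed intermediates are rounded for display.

x=162.628882 y=10.425408

class = single-mesh tooth geometry [base-circle involute, m = 4.101, 70T]
pitch radius r_p = m·N/2 = 4.101·70/2 = 143.535000
base radius r_b = r_p·cos α = 143.535000·cos 14.877° = 138.723595
roll angle φ = 35.319° = 0.61643284 rad
x = r_b·(cos φ + φ·sin φ) = 162.628882
y = r_b·(sin φ − φ·cos φ) = 10.425408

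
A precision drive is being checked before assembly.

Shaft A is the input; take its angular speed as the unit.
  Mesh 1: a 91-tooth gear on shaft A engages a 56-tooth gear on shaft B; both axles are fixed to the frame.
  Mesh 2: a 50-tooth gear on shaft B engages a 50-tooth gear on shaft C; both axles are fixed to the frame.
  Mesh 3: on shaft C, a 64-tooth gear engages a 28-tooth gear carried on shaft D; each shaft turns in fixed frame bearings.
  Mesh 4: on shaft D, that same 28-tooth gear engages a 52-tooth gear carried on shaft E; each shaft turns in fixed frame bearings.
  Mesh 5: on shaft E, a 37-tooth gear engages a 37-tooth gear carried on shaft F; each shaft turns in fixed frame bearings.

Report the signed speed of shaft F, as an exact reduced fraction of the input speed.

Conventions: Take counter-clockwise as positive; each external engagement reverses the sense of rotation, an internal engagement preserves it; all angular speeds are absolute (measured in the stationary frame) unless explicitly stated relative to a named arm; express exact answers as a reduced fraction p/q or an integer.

5-mesh fixed-axis compound train (all bearings frame-fixed)
mesh 1 [91T→56T]: |ω|/ω_in = 1×91/56 = 13/8, sense flips to −
mesh 2 [50T→50T]: |ω|/ω_in = (13/8)×50/50 = 13/8, sense flips to +
mesh 3 [64T→28T]: |ω|/ω_in = (13/8)×64/28 = 26/7, sense flips to −
mesh 4 [28T→52T]: |ω|/ω_in = (26/7)×28/52 = 2, sense flips to +
mesh 5 [37T→37T]: |ω|/ω_in = 2×37/37 = 2, sense flips to −
signed output speed (× input speed) = -2

-2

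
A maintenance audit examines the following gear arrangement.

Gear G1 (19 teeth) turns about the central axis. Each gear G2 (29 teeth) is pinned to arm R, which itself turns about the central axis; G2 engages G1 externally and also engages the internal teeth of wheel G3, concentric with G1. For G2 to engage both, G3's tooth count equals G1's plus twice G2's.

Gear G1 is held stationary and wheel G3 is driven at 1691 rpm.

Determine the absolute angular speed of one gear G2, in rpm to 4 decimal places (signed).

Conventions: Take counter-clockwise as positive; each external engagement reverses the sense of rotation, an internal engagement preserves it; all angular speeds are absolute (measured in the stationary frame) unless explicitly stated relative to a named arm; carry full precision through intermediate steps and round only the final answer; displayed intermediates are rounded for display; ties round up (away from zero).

+2244.9483 rpm

recognized (axles ride arm R): planetary set, 19/29/77 teeth
normalise by the input: solve with ω_ring = 1, then scale by 1691 rpm
ring teeth: 19 + 2·29 = 77
19(ω_sun−ω_arm) = −77(ω_ring−ω_arm),  ω_sun = 0, ω_ring = 1
19(0−ω_arm) = −77(1−ω_arm)  ⇒  96·ω_arm = 77  ⇒  ω_arm = 77/96
sun–planet mesh: 19·(0−77/96) = −29·(ω_p−ω_arm)  ⇒  ω_p−ω_arm = 1463/2784
ω_p = 77/96 + 1463/2784 = 77/58
scale: ω_p = 77/58 × 1691 rpm = +2244.9483 rpm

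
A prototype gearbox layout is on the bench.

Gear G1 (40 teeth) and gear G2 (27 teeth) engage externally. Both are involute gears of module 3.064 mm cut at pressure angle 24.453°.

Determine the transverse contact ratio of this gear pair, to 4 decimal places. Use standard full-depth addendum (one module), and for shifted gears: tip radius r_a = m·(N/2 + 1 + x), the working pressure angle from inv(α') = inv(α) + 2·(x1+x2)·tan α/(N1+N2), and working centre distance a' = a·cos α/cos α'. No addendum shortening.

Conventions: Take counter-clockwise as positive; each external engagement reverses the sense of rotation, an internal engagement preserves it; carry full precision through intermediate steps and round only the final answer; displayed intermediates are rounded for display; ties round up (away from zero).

1.5019

recognized (one external pair, fixed centres): single-mesh tooth geometry, m = 3.064, N1 = 40, N2 = 27
base radii: r_b1 = 55.783254, r_b2 = 37.653696
tip radii: r_a1 = 64.344000, r_a2 = 44.428000
no profile shift: α' = α, a' = a
action lengths: √(r_a1²−r_b1²) = 32.068348, √(r_a2²−r_b2²) = 23.580635
base pitch p_b = π·m·cos α = 8.762413
CR = (32.068348 + 23.580635 − 102.644000·sin 24.45300°)/8.762413 = 1.501851
contact ratio ≈ 1.5019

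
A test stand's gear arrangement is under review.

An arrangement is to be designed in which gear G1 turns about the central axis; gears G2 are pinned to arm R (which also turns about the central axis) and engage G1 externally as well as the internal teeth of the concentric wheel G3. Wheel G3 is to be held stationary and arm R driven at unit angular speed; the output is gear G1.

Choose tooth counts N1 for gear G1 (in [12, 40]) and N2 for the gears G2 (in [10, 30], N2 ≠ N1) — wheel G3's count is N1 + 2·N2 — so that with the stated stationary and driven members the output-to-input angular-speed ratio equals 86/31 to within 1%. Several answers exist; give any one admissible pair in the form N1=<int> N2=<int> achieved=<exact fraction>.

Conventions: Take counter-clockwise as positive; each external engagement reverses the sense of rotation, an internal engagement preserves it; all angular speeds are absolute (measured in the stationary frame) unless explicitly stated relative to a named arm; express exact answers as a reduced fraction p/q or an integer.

N1=31 N2=12 achieved=86/31

planetary set to be sized for 86/31 (Willis relation)
Willis with ω_ring = 0: ω_sun/ω_arm = (N1+N3)/N1; set equal to 86/31  ⇒  N3/N1 = 86/31 − 1 = 55/31
N3 = N1 + 2·N2  ⇒  N2/N1 = (N3/N1 − 1)/2 = (55/31 − 1)/2 = 12/31
smallest multiple with N1 ≥ 12 and N2 ≥ 10: k = 1  ⇒  N1 = 1·31 = 31, N2 = 1·12 = 12 (N1 ≤ 40, N2 ≤ 30, N2 ≠ N1 ✓), N3 = 31 + 2·12 = 55
check: (N1+N3)/N1 with N1 = 31, N3 = 55 gives 86/31; |achieved − target| = 0 ≤ 43/1550 ✓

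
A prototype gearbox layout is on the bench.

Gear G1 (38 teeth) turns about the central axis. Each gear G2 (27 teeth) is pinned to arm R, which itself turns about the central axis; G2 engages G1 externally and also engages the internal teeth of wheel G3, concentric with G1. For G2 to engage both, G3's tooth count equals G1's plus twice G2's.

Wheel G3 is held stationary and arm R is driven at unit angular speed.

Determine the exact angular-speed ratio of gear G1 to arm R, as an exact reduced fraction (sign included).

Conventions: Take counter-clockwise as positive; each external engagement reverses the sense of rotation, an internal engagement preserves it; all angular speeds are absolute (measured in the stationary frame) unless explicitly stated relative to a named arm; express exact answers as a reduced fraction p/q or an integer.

recognized (axles ride arm R): planetary set, 38/27/92 teeth
ring teeth: 38 + 2·27 = 92
38(ω_sun−ω_arm) = −92(ω_ring−ω_arm),  ω_ring = 0, ω_arm = 1
ω_sun = 1 − (92/38)(0−1) = 65/19
ω_out/ω_in = 65/19

65/19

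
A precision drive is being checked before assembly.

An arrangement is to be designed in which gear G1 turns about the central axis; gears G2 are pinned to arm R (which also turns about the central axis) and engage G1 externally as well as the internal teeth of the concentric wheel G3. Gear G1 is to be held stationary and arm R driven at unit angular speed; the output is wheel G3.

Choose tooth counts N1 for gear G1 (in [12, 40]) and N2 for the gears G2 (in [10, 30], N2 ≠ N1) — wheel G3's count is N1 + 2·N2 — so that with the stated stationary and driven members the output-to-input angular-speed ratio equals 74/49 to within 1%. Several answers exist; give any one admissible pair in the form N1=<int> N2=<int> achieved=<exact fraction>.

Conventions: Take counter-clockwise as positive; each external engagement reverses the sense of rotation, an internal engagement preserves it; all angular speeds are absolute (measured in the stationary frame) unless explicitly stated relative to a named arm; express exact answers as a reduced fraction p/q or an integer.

design class (target 74/49): planetary set
Willis with ω_sun = 0: ω_ring/ω_arm = (N1+N3)/N3; set equal to 74/49  ⇒  N3/N1 = 1/(74/49 − 1) = 49/25
N3 = N1 + 2·N2  ⇒  N2/N1 = (N3/N1 − 1)/2 = (49/25 − 1)/2 = 12/25
smallest multiple with N1 ≥ 12 and N2 ≥ 10: k = 1  ⇒  N1 = 1·25 = 25, N2 = 1·12 = 12 (N1 ≤ 40, N2 ≤ 30, N2 ≠ N1 ✓), N3 = 25 + 2·12 = 49
check: (N1+N3)/N3 with N1 = 25, N3 = 49 gives 74/49; |achieved − target| = 0 ≤ 37/2450 ✓

N1=25 N2=12 achieved=74/49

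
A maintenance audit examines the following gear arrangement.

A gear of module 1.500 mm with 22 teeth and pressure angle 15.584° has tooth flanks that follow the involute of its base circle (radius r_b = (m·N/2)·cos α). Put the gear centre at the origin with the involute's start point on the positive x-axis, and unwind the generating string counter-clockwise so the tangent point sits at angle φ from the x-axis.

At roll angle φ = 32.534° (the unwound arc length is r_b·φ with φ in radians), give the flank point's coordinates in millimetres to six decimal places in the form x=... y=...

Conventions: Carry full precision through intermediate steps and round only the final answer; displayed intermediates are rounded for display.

class = single-mesh tooth geometry [base-circle involute, m = 1.500, 22T]
pitch radius r_p = m·N/2 = 1.500·22/2 = 16.500000
base radius r_b = r_p·cos α = 16.500000·cos 15.584° = 15.893421
roll angle φ = 32.534° = 0.56782542 rad
x = r_b·(cos φ + φ·sin φ) = 18.252783
y = r_b·(sin φ − φ·cos φ) = 0.939015

x=18.252783 y=0.939015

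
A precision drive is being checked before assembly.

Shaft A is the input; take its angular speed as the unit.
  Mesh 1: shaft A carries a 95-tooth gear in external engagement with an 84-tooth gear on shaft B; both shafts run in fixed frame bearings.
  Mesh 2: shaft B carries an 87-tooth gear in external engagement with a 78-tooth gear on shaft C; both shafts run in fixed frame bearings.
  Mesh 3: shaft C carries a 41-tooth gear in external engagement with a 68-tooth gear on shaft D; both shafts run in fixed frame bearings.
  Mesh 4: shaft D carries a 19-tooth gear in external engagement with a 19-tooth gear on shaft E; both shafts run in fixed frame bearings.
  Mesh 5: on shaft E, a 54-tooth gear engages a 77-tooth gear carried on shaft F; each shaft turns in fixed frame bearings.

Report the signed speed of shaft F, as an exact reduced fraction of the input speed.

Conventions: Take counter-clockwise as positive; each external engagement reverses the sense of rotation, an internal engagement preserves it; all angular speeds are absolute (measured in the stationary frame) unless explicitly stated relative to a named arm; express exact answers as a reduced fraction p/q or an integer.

-1016595/1905904

5-mesh fixed-axis compound train (all bearings frame-fixed)
mesh 1 [95T→84T]: |ω|/ω_in = 1×95/84 = 95/84, sense flips to −
mesh 2 [87T→78T]: |ω|/ω_in = (95/84)×87/78 = 2755/2184, sense flips to +
mesh 3 [41T→68T]: |ω|/ω_in = (2755/2184)×41/68 = 112955/148512, sense flips to −
mesh 4 [19T→19T]: |ω|/ω_in = (112955/148512)×19/19 = 112955/148512, sense flips to +
mesh 5 [54T→77T]: |ω|/ω_in = (112955/148512)×54/77 = 1016595/1905904, sense flips to −
signed output speed (× input speed) = -1016595/1905904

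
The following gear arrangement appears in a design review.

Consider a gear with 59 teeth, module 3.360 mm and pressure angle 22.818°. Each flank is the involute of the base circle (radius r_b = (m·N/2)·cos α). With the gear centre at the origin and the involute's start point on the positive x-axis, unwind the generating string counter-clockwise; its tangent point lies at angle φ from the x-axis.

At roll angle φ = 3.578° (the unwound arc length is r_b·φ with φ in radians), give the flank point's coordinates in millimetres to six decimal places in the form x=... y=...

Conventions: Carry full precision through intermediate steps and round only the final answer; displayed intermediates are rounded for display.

recognized (one wheel, involute flank): single-mesh tooth geometry, m = 3.360, N = 59
pitch radius r_p = m·N/2 = 3.360·59/2 = 99.120000
base radius r_b = r_p·cos α = 99.120000·cos 22.818° = 91.363004
roll angle φ = 3.578° = 0.06244788 rad
x = r_b·(cos φ + φ·sin φ) = 91.540976
y = r_b·(sin φ − φ·cos φ) = 0.007414

x=91.540976 y=0.007414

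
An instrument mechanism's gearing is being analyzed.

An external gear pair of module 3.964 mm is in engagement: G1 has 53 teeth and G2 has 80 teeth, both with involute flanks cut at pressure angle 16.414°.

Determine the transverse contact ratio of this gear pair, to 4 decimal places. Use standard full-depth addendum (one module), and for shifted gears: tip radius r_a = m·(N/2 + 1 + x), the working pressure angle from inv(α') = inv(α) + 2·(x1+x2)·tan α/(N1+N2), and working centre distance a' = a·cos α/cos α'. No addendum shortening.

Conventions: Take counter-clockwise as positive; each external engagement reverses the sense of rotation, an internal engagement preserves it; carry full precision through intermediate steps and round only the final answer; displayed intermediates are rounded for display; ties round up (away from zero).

2.0404

topology: single-mesh involute geometry — m = 3.964, 53T/80T pair
base radii: r_b1 = 100.764846, r_b2 = 152.097880
tip radii: r_a1 = 109.010000, r_a2 = 162.524000
no profile shift: α' = α, a' = a
action lengths: √(r_a1²−r_b1²) = 41.588772, √(r_a2²−r_b2²) = 57.273776
base pitch p_b = π·m·cos α = 11.945740
CR = (41.588772 + 57.273776 − 263.606000·sin 16.41400°)/11.945740 = 2.040381
contact ratio ≈ 2.0404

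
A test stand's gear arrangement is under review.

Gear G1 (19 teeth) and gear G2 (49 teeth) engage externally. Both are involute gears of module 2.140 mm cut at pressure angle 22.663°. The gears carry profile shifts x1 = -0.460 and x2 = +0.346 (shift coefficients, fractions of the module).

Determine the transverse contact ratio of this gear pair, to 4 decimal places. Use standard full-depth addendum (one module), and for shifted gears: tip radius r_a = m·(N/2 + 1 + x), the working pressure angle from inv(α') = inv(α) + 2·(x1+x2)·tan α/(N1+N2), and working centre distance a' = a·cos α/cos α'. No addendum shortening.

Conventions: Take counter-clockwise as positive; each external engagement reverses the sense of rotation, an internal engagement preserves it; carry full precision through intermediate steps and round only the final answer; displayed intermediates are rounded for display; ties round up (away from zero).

1.5938

recognized (one external pair, fixed centres): single-mesh tooth geometry, m = 2.140, N1 = 19, N2 = 49
base radii: r_b1 = 18.760262, r_b2 = 48.381728
tip radii: r_a1 = 21.485600, r_a2 = 55.310440
inv(α') = inv(22.663°) + 2·(-0.460+0.346)·tan α/(19+49) = 0.02060651  ⇒  α' = 22.19214°
a' = a·cos α / cos α' = 72.7600·cos 22.663°/cos 22.19214° = 72.513623
action lengths: √(r_a1²−r_b1²) = 10.472993, √(r_a2²−r_b2²) = 26.803977
base pitch p_b = π·m·cos α = 6.203905
CR = (10.472993 + 26.803977 − 72.513623·sin 22.19214°)/6.203905 = 1.593767
contact ratio ≈ 1.5938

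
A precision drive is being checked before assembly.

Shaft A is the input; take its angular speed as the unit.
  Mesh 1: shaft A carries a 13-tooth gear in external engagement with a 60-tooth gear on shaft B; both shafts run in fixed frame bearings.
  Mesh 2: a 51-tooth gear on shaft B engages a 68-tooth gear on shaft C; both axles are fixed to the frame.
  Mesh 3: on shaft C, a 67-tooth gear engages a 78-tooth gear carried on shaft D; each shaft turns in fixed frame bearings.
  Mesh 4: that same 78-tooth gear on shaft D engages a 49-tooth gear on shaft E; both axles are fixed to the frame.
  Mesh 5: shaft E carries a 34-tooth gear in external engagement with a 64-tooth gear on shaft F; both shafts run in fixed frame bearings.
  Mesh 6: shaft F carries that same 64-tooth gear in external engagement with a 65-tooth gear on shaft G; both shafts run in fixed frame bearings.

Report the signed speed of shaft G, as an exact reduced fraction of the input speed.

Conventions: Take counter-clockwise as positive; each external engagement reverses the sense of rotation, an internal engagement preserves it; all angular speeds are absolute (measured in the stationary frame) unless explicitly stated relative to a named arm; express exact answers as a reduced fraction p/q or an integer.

1139/9800

6-mesh fixed-axis compound train (all bearings frame-fixed)
mesh 1 [13T→60T]: |ω|/ω_in = 1×13/60 = 13/60, sense flips to −
mesh 2 [51T→68T]: |ω|/ω_in = (13/60)×51/68 = 13/80, sense flips to +
mesh 3 [67T→78T]: |ω|/ω_in = (13/80)×67/78 = 67/480, sense flips to −
mesh 4 [78T→49T]: |ω|/ω_in = (67/480)×78/49 = 871/3920, sense flips to +
mesh 5 [34T→64T]: |ω|/ω_in = (871/3920)×34/64 = 14807/125440, sense flips to −
mesh 6 [64T→65T]: |ω|/ω_in = (14807/125440)×64/65 = 1139/9800, sense flips to +
signed output speed (× input speed) = 1139/9800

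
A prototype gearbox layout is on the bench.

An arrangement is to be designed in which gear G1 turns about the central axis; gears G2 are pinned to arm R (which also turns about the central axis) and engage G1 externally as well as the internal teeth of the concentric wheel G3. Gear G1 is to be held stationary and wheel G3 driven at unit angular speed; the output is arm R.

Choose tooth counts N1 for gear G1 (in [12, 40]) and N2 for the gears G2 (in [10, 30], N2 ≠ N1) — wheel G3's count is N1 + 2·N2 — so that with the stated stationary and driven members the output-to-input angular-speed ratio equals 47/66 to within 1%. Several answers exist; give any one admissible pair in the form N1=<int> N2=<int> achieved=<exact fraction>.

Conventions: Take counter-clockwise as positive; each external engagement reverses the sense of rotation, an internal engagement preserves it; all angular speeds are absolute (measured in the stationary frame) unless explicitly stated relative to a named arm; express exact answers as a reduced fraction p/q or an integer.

class = planetary set [ratio 47/66 wanted; Willis about the carrier]
Willis with ω_sun = 0: ω_arm/ω_ring = N3/(N1+N3); set equal to 47/66  ⇒  N3/N1 = (47/66)/(1 − 47/66) = 47/19
N3 = N1 + 2·N2  ⇒  N2/N1 = (N3/N1 − 1)/2 = (47/19 − 1)/2 = 14/19
smallest multiple with N1 ≥ 12 and N2 ≥ 10: k = 1  ⇒  N1 = 1·19 = 19, N2 = 1·14 = 14 (N1 ≤ 40, N2 ≤ 30, N2 ≠ N1 ✓), N3 = 19 + 2·14 = 47
check: N3/(N1+N3) with N1 = 19, N3 = 47 gives 47/66; |achieved − target| = 0 ≤ 47/6600 ✓

N1=19 N2=14 achieved=47/66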